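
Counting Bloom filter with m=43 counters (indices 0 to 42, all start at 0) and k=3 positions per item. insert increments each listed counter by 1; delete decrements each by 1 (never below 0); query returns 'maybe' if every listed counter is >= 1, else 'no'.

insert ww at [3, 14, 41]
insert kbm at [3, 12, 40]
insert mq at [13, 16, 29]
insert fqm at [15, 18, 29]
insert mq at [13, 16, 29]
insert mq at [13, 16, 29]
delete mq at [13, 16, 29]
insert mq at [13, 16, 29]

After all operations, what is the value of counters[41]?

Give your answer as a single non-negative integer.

Step 1: insert ww at [3, 14, 41] -> counters=[0,0,0,1,0,0,0,0,0,0,0,0,0,0,1,0,0,0,0,0,0,0,0,0,0,0,0,0,0,0,0,0,0,0,0,0,0,0,0,0,0,1,0]
Step 2: insert kbm at [3, 12, 40] -> counters=[0,0,0,2,0,0,0,0,0,0,0,0,1,0,1,0,0,0,0,0,0,0,0,0,0,0,0,0,0,0,0,0,0,0,0,0,0,0,0,0,1,1,0]
Step 3: insert mq at [13, 16, 29] -> counters=[0,0,0,2,0,0,0,0,0,0,0,0,1,1,1,0,1,0,0,0,0,0,0,0,0,0,0,0,0,1,0,0,0,0,0,0,0,0,0,0,1,1,0]
Step 4: insert fqm at [15, 18, 29] -> counters=[0,0,0,2,0,0,0,0,0,0,0,0,1,1,1,1,1,0,1,0,0,0,0,0,0,0,0,0,0,2,0,0,0,0,0,0,0,0,0,0,1,1,0]
Step 5: insert mq at [13, 16, 29] -> counters=[0,0,0,2,0,0,0,0,0,0,0,0,1,2,1,1,2,0,1,0,0,0,0,0,0,0,0,0,0,3,0,0,0,0,0,0,0,0,0,0,1,1,0]
Step 6: insert mq at [13, 16, 29] -> counters=[0,0,0,2,0,0,0,0,0,0,0,0,1,3,1,1,3,0,1,0,0,0,0,0,0,0,0,0,0,4,0,0,0,0,0,0,0,0,0,0,1,1,0]
Step 7: delete mq at [13, 16, 29] -> counters=[0,0,0,2,0,0,0,0,0,0,0,0,1,2,1,1,2,0,1,0,0,0,0,0,0,0,0,0,0,3,0,0,0,0,0,0,0,0,0,0,1,1,0]
Step 8: insert mq at [13, 16, 29] -> counters=[0,0,0,2,0,0,0,0,0,0,0,0,1,3,1,1,3,0,1,0,0,0,0,0,0,0,0,0,0,4,0,0,0,0,0,0,0,0,0,0,1,1,0]
Final counters=[0,0,0,2,0,0,0,0,0,0,0,0,1,3,1,1,3,0,1,0,0,0,0,0,0,0,0,0,0,4,0,0,0,0,0,0,0,0,0,0,1,1,0] -> counters[41]=1

Answer: 1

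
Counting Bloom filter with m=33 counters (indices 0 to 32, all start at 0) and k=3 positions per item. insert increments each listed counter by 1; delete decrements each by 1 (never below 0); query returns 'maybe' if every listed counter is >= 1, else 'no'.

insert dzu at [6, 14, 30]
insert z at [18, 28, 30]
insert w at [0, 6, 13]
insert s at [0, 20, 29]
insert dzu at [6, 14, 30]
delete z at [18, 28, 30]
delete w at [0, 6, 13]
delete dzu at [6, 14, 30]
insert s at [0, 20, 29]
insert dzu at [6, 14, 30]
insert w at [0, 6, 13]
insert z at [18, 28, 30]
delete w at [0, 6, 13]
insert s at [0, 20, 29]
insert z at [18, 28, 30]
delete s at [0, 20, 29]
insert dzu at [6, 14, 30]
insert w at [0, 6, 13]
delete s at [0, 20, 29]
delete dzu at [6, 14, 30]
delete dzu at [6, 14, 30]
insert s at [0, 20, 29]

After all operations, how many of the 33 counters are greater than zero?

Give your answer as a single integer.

Answer: 9

Derivation:
Step 1: insert dzu at [6, 14, 30] -> counters=[0,0,0,0,0,0,1,0,0,0,0,0,0,0,1,0,0,0,0,0,0,0,0,0,0,0,0,0,0,0,1,0,0]
Step 2: insert z at [18, 28, 30] -> counters=[0,0,0,0,0,0,1,0,0,0,0,0,0,0,1,0,0,0,1,0,0,0,0,0,0,0,0,0,1,0,2,0,0]
Step 3: insert w at [0, 6, 13] -> counters=[1,0,0,0,0,0,2,0,0,0,0,0,0,1,1,0,0,0,1,0,0,0,0,0,0,0,0,0,1,0,2,0,0]
Step 4: insert s at [0, 20, 29] -> counters=[2,0,0,0,0,0,2,0,0,0,0,0,0,1,1,0,0,0,1,0,1,0,0,0,0,0,0,0,1,1,2,0,0]
Step 5: insert dzu at [6, 14, 30] -> counters=[2,0,0,0,0,0,3,0,0,0,0,0,0,1,2,0,0,0,1,0,1,0,0,0,0,0,0,0,1,1,3,0,0]
Step 6: delete z at [18, 28, 30] -> counters=[2,0,0,0,0,0,3,0,0,0,0,0,0,1,2,0,0,0,0,0,1,0,0,0,0,0,0,0,0,1,2,0,0]
Step 7: delete w at [0, 6, 13] -> counters=[1,0,0,0,0,0,2,0,0,0,0,0,0,0,2,0,0,0,0,0,1,0,0,0,0,0,0,0,0,1,2,0,0]
Step 8: delete dzu at [6, 14, 30] -> counters=[1,0,0,0,0,0,1,0,0,0,0,0,0,0,1,0,0,0,0,0,1,0,0,0,0,0,0,0,0,1,1,0,0]
Step 9: insert s at [0, 20, 29] -> counters=[2,0,0,0,0,0,1,0,0,0,0,0,0,0,1,0,0,0,0,0,2,0,0,0,0,0,0,0,0,2,1,0,0]
Step 10: insert dzu at [6, 14, 30] -> counters=[2,0,0,0,0,0,2,0,0,0,0,0,0,0,2,0,0,0,0,0,2,0,0,0,0,0,0,0,0,2,2,0,0]
Step 11: insert w at [0, 6, 13] -> counters=[3,0,0,0,0,0,3,0,0,0,0,0,0,1,2,0,0,0,0,0,2,0,0,0,0,0,0,0,0,2,2,0,0]
Step 12: insert z at [18, 28, 30] -> counters=[3,0,0,0,0,0,3,0,0,0,0,0,0,1,2,0,0,0,1,0,2,0,0,0,0,0,0,0,1,2,3,0,0]
Step 13: delete w at [0, 6, 13] -> counters=[2,0,0,0,0,0,2,0,0,0,0,0,0,0,2,0,0,0,1,0,2,0,0,0,0,0,0,0,1,2,3,0,0]
Step 14: insert s at [0, 20, 29] -> counters=[3,0,0,0,0,0,2,0,0,0,0,0,0,0,2,0,0,0,1,0,3,0,0,0,0,0,0,0,1,3,3,0,0]
Step 15: insert z at [18, 28, 30] -> counters=[3,0,0,0,0,0,2,0,0,0,0,0,0,0,2,0,0,0,2,0,3,0,0,0,0,0,0,0,2,3,4,0,0]
Step 16: delete s at [0, 20, 29] -> counters=[2,0,0,0,0,0,2,0,0,0,0,0,0,0,2,0,0,0,2,0,2,0,0,0,0,0,0,0,2,2,4,0,0]
Step 17: insert dzu at [6, 14, 30] -> counters=[2,0,0,0,0,0,3,0,0,0,0,0,0,0,3,0,0,0,2,0,2,0,0,0,0,0,0,0,2,2,5,0,0]
Step 18: insert w at [0, 6, 13] -> counters=[3,0,0,0,0,0,4,0,0,0,0,0,0,1,3,0,0,0,2,0,2,0,0,0,0,0,0,0,2,2,5,0,0]
Step 19: delete s at [0, 20, 29] -> counters=[2,0,0,0,0,0,4,0,0,0,0,0,0,1,3,0,0,0,2,0,1,0,0,0,0,0,0,0,2,1,5,0,0]
Step 20: delete dzu at [6, 14, 30] -> counters=[2,0,0,0,0,0,3,0,0,0,0,0,0,1,2,0,0,0,2,0,1,0,0,0,0,0,0,0,2,1,4,0,0]
Step 21: delete dzu at [6, 14, 30] -> counters=[2,0,0,0,0,0,2,0,0,0,0,0,0,1,1,0,0,0,2,0,1,0,0,0,0,0,0,0,2,1,3,0,0]
Step 22: insert s at [0, 20, 29] -> counters=[3,0,0,0,0,0,2,0,0,0,0,0,0,1,1,0,0,0,2,0,2,0,0,0,0,0,0,0,2,2,3,0,0]
Final counters=[3,0,0,0,0,0,2,0,0,0,0,0,0,1,1,0,0,0,2,0,2,0,0,0,0,0,0,0,2,2,3,0,0] -> 9 nonzero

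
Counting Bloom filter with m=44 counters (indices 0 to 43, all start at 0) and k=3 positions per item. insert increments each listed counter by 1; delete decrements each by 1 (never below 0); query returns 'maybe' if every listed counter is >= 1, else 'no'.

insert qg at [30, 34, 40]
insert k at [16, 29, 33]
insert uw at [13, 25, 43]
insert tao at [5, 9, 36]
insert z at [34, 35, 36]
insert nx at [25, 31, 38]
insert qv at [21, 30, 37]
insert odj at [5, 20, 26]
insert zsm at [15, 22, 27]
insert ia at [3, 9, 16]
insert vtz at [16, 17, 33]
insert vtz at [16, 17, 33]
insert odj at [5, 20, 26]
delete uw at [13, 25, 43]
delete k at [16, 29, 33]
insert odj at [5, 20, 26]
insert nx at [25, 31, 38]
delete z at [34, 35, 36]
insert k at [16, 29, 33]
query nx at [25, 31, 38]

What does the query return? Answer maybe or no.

Step 1: insert qg at [30, 34, 40] -> counters=[0,0,0,0,0,0,0,0,0,0,0,0,0,0,0,0,0,0,0,0,0,0,0,0,0,0,0,0,0,0,1,0,0,0,1,0,0,0,0,0,1,0,0,0]
Step 2: insert k at [16, 29, 33] -> counters=[0,0,0,0,0,0,0,0,0,0,0,0,0,0,0,0,1,0,0,0,0,0,0,0,0,0,0,0,0,1,1,0,0,1,1,0,0,0,0,0,1,0,0,0]
Step 3: insert uw at [13, 25, 43] -> counters=[0,0,0,0,0,0,0,0,0,0,0,0,0,1,0,0,1,0,0,0,0,0,0,0,0,1,0,0,0,1,1,0,0,1,1,0,0,0,0,0,1,0,0,1]
Step 4: insert tao at [5, 9, 36] -> counters=[0,0,0,0,0,1,0,0,0,1,0,0,0,1,0,0,1,0,0,0,0,0,0,0,0,1,0,0,0,1,1,0,0,1,1,0,1,0,0,0,1,0,0,1]
Step 5: insert z at [34, 35, 36] -> counters=[0,0,0,0,0,1,0,0,0,1,0,0,0,1,0,0,1,0,0,0,0,0,0,0,0,1,0,0,0,1,1,0,0,1,2,1,2,0,0,0,1,0,0,1]
Step 6: insert nx at [25, 31, 38] -> counters=[0,0,0,0,0,1,0,0,0,1,0,0,0,1,0,0,1,0,0,0,0,0,0,0,0,2,0,0,0,1,1,1,0,1,2,1,2,0,1,0,1,0,0,1]
Step 7: insert qv at [21, 30, 37] -> counters=[0,0,0,0,0,1,0,0,0,1,0,0,0,1,0,0,1,0,0,0,0,1,0,0,0,2,0,0,0,1,2,1,0,1,2,1,2,1,1,0,1,0,0,1]
Step 8: insert odj at [5, 20, 26] -> counters=[0,0,0,0,0,2,0,0,0,1,0,0,0,1,0,0,1,0,0,0,1,1,0,0,0,2,1,0,0,1,2,1,0,1,2,1,2,1,1,0,1,0,0,1]
Step 9: insert zsm at [15, 22, 27] -> counters=[0,0,0,0,0,2,0,0,0,1,0,0,0,1,0,1,1,0,0,0,1,1,1,0,0,2,1,1,0,1,2,1,0,1,2,1,2,1,1,0,1,0,0,1]
Step 10: insert ia at [3, 9, 16] -> counters=[0,0,0,1,0,2,0,0,0,2,0,0,0,1,0,1,2,0,0,0,1,1,1,0,0,2,1,1,0,1,2,1,0,1,2,1,2,1,1,0,1,0,0,1]
Step 11: insert vtz at [16, 17, 33] -> counters=[0,0,0,1,0,2,0,0,0,2,0,0,0,1,0,1,3,1,0,0,1,1,1,0,0,2,1,1,0,1,2,1,0,2,2,1,2,1,1,0,1,0,0,1]
Step 12: insert vtz at [16, 17, 33] -> counters=[0,0,0,1,0,2,0,0,0,2,0,0,0,1,0,1,4,2,0,0,1,1,1,0,0,2,1,1,0,1,2,1,0,3,2,1,2,1,1,0,1,0,0,1]
Step 13: insert odj at [5, 20, 26] -> counters=[0,0,0,1,0,3,0,0,0,2,0,0,0,1,0,1,4,2,0,0,2,1,1,0,0,2,2,1,0,1,2,1,0,3,2,1,2,1,1,0,1,0,0,1]
Step 14: delete uw at [13, 25, 43] -> counters=[0,0,0,1,0,3,0,0,0,2,0,0,0,0,0,1,4,2,0,0,2,1,1,0,0,1,2,1,0,1,2,1,0,3,2,1,2,1,1,0,1,0,0,0]
Step 15: delete k at [16, 29, 33] -> counters=[0,0,0,1,0,3,0,0,0,2,0,0,0,0,0,1,3,2,0,0,2,1,1,0,0,1,2,1,0,0,2,1,0,2,2,1,2,1,1,0,1,0,0,0]
Step 16: insert odj at [5, 20, 26] -> counters=[0,0,0,1,0,4,0,0,0,2,0,0,0,0,0,1,3,2,0,0,3,1,1,0,0,1,3,1,0,0,2,1,0,2,2,1,2,1,1,0,1,0,0,0]
Step 17: insert nx at [25, 31, 38] -> counters=[0,0,0,1,0,4,0,0,0,2,0,0,0,0,0,1,3,2,0,0,3,1,1,0,0,2,3,1,0,0,2,2,0,2,2,1,2,1,2,0,1,0,0,0]
Step 18: delete z at [34, 35, 36] -> counters=[0,0,0,1,0,4,0,0,0,2,0,0,0,0,0,1,3,2,0,0,3,1,1,0,0,2,3,1,0,0,2,2,0,2,1,0,1,1,2,0,1,0,0,0]
Step 19: insert k at [16, 29, 33] -> counters=[0,0,0,1,0,4,0,0,0,2,0,0,0,0,0,1,4,2,0,0,3,1,1,0,0,2,3,1,0,1,2,2,0,3,1,0,1,1,2,0,1,0,0,0]
Query nx: check counters[25]=2 counters[31]=2 counters[38]=2 -> maybe

Answer: maybe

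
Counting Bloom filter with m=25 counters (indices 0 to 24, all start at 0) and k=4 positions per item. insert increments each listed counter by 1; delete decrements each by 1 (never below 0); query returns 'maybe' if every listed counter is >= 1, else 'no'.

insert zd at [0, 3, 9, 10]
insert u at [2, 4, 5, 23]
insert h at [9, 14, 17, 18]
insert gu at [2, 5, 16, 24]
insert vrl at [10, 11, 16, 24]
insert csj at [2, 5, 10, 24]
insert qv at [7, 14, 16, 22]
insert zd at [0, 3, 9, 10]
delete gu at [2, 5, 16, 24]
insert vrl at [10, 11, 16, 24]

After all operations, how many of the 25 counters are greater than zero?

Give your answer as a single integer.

Answer: 16

Derivation:
Step 1: insert zd at [0, 3, 9, 10] -> counters=[1,0,0,1,0,0,0,0,0,1,1,0,0,0,0,0,0,0,0,0,0,0,0,0,0]
Step 2: insert u at [2, 4, 5, 23] -> counters=[1,0,1,1,1,1,0,0,0,1,1,0,0,0,0,0,0,0,0,0,0,0,0,1,0]
Step 3: insert h at [9, 14, 17, 18] -> counters=[1,0,1,1,1,1,0,0,0,2,1,0,0,0,1,0,0,1,1,0,0,0,0,1,0]
Step 4: insert gu at [2, 5, 16, 24] -> counters=[1,0,2,1,1,2,0,0,0,2,1,0,0,0,1,0,1,1,1,0,0,0,0,1,1]
Step 5: insert vrl at [10, 11, 16, 24] -> counters=[1,0,2,1,1,2,0,0,0,2,2,1,0,0,1,0,2,1,1,0,0,0,0,1,2]
Step 6: insert csj at [2, 5, 10, 24] -> counters=[1,0,3,1,1,3,0,0,0,2,3,1,0,0,1,0,2,1,1,0,0,0,0,1,3]
Step 7: insert qv at [7, 14, 16, 22] -> counters=[1,0,3,1,1,3,0,1,0,2,3,1,0,0,2,0,3,1,1,0,0,0,1,1,3]
Step 8: insert zd at [0, 3, 9, 10] -> counters=[2,0,3,2,1,3,0,1,0,3,4,1,0,0,2,0,3,1,1,0,0,0,1,1,3]
Step 9: delete gu at [2, 5, 16, 24] -> counters=[2,0,2,2,1,2,0,1,0,3,4,1,0,0,2,0,2,1,1,0,0,0,1,1,2]
Step 10: insert vrl at [10, 11, 16, 24] -> counters=[2,0,2,2,1,2,0,1,0,3,5,2,0,0,2,0,3,1,1,0,0,0,1,1,3]
Final counters=[2,0,2,2,1,2,0,1,0,3,5,2,0,0,2,0,3,1,1,0,0,0,1,1,3] -> 16 nonzero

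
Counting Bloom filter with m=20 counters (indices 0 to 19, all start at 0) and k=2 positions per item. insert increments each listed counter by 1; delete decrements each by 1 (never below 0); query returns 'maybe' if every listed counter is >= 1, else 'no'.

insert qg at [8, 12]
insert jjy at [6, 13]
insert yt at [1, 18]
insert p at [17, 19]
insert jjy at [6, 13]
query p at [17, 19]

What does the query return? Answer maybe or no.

Step 1: insert qg at [8, 12] -> counters=[0,0,0,0,0,0,0,0,1,0,0,0,1,0,0,0,0,0,0,0]
Step 2: insert jjy at [6, 13] -> counters=[0,0,0,0,0,0,1,0,1,0,0,0,1,1,0,0,0,0,0,0]
Step 3: insert yt at [1, 18] -> counters=[0,1,0,0,0,0,1,0,1,0,0,0,1,1,0,0,0,0,1,0]
Step 4: insert p at [17, 19] -> counters=[0,1,0,0,0,0,1,0,1,0,0,0,1,1,0,0,0,1,1,1]
Step 5: insert jjy at [6, 13] -> counters=[0,1,0,0,0,0,2,0,1,0,0,0,1,2,0,0,0,1,1,1]
Query p: check counters[17]=1 counters[19]=1 -> maybe

Answer: maybe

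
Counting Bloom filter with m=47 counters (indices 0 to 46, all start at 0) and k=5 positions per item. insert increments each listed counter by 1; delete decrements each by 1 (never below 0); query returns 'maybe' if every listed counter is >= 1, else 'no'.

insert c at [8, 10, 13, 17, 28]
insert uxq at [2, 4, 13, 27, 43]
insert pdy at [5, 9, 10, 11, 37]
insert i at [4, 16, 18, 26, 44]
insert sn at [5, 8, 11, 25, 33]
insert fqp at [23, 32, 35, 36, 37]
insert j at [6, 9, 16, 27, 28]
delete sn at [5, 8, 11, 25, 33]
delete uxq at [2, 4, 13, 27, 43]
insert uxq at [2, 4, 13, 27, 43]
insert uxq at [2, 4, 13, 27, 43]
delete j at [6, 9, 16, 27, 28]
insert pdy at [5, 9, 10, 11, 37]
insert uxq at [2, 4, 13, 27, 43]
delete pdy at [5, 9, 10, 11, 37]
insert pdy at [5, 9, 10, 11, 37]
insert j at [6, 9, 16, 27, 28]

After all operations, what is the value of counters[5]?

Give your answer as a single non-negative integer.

Step 1: insert c at [8, 10, 13, 17, 28] -> counters=[0,0,0,0,0,0,0,0,1,0,1,0,0,1,0,0,0,1,0,0,0,0,0,0,0,0,0,0,1,0,0,0,0,0,0,0,0,0,0,0,0,0,0,0,0,0,0]
Step 2: insert uxq at [2, 4, 13, 27, 43] -> counters=[0,0,1,0,1,0,0,0,1,0,1,0,0,2,0,0,0,1,0,0,0,0,0,0,0,0,0,1,1,0,0,0,0,0,0,0,0,0,0,0,0,0,0,1,0,0,0]
Step 3: insert pdy at [5, 9, 10, 11, 37] -> counters=[0,0,1,0,1,1,0,0,1,1,2,1,0,2,0,0,0,1,0,0,0,0,0,0,0,0,0,1,1,0,0,0,0,0,0,0,0,1,0,0,0,0,0,1,0,0,0]
Step 4: insert i at [4, 16, 18, 26, 44] -> counters=[0,0,1,0,2,1,0,0,1,1,2,1,0,2,0,0,1,1,1,0,0,0,0,0,0,0,1,1,1,0,0,0,0,0,0,0,0,1,0,0,0,0,0,1,1,0,0]
Step 5: insert sn at [5, 8, 11, 25, 33] -> counters=[0,0,1,0,2,2,0,0,2,1,2,2,0,2,0,0,1,1,1,0,0,0,0,0,0,1,1,1,1,0,0,0,0,1,0,0,0,1,0,0,0,0,0,1,1,0,0]
Step 6: insert fqp at [23, 32, 35, 36, 37] -> counters=[0,0,1,0,2,2,0,0,2,1,2,2,0,2,0,0,1,1,1,0,0,0,0,1,0,1,1,1,1,0,0,0,1,1,0,1,1,2,0,0,0,0,0,1,1,0,0]
Step 7: insert j at [6, 9, 16, 27, 28] -> counters=[0,0,1,0,2,2,1,0,2,2,2,2,0,2,0,0,2,1,1,0,0,0,0,1,0,1,1,2,2,0,0,0,1,1,0,1,1,2,0,0,0,0,0,1,1,0,0]
Step 8: delete sn at [5, 8, 11, 25, 33] -> counters=[0,0,1,0,2,1,1,0,1,2,2,1,0,2,0,0,2,1,1,0,0,0,0,1,0,0,1,2,2,0,0,0,1,0,0,1,1,2,0,0,0,0,0,1,1,0,0]
Step 9: delete uxq at [2, 4, 13, 27, 43] -> counters=[0,0,0,0,1,1,1,0,1,2,2,1,0,1,0,0,2,1,1,0,0,0,0,1,0,0,1,1,2,0,0,0,1,0,0,1,1,2,0,0,0,0,0,0,1,0,0]
Step 10: insert uxq at [2, 4, 13, 27, 43] -> counters=[0,0,1,0,2,1,1,0,1,2,2,1,0,2,0,0,2,1,1,0,0,0,0,1,0,0,1,2,2,0,0,0,1,0,0,1,1,2,0,0,0,0,0,1,1,0,0]
Step 11: insert uxq at [2, 4, 13, 27, 43] -> counters=[0,0,2,0,3,1,1,0,1,2,2,1,0,3,0,0,2,1,1,0,0,0,0,1,0,0,1,3,2,0,0,0,1,0,0,1,1,2,0,0,0,0,0,2,1,0,0]
Step 12: delete j at [6, 9, 16, 27, 28] -> counters=[0,0,2,0,3,1,0,0,1,1,2,1,0,3,0,0,1,1,1,0,0,0,0,1,0,0,1,2,1,0,0,0,1,0,0,1,1,2,0,0,0,0,0,2,1,0,0]
Step 13: insert pdy at [5, 9, 10, 11, 37] -> counters=[0,0,2,0,3,2,0,0,1,2,3,2,0,3,0,0,1,1,1,0,0,0,0,1,0,0,1,2,1,0,0,0,1,0,0,1,1,3,0,0,0,0,0,2,1,0,0]
Step 14: insert uxq at [2, 4, 13, 27, 43] -> counters=[0,0,3,0,4,2,0,0,1,2,3,2,0,4,0,0,1,1,1,0,0,0,0,1,0,0,1,3,1,0,0,0,1,0,0,1,1,3,0,0,0,0,0,3,1,0,0]
Step 15: delete pdy at [5, 9, 10, 11, 37] -> counters=[0,0,3,0,4,1,0,0,1,1,2,1,0,4,0,0,1,1,1,0,0,0,0,1,0,0,1,3,1,0,0,0,1,0,0,1,1,2,0,0,0,0,0,3,1,0,0]
Step 16: insert pdy at [5, 9, 10, 11, 37] -> counters=[0,0,3,0,4,2,0,0,1,2,3,2,0,4,0,0,1,1,1,0,0,0,0,1,0,0,1,3,1,0,0,0,1,0,0,1,1,3,0,0,0,0,0,3,1,0,0]
Step 17: insert j at [6, 9, 16, 27, 28] -> counters=[0,0,3,0,4,2,1,0,1,3,3,2,0,4,0,0,2,1,1,0,0,0,0,1,0,0,1,4,2,0,0,0,1,0,0,1,1,3,0,0,0,0,0,3,1,0,0]
Final counters=[0,0,3,0,4,2,1,0,1,3,3,2,0,4,0,0,2,1,1,0,0,0,0,1,0,0,1,4,2,0,0,0,1,0,0,1,1,3,0,0,0,0,0,3,1,0,0] -> counters[5]=2

Answer: 2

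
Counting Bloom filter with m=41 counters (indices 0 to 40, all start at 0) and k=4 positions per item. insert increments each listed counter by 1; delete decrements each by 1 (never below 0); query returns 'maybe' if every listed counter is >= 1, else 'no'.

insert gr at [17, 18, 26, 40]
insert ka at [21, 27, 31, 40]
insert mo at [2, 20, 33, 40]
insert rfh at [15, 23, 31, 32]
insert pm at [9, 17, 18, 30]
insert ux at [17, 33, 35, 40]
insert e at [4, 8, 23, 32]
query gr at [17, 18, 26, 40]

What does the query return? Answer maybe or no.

Step 1: insert gr at [17, 18, 26, 40] -> counters=[0,0,0,0,0,0,0,0,0,0,0,0,0,0,0,0,0,1,1,0,0,0,0,0,0,0,1,0,0,0,0,0,0,0,0,0,0,0,0,0,1]
Step 2: insert ka at [21, 27, 31, 40] -> counters=[0,0,0,0,0,0,0,0,0,0,0,0,0,0,0,0,0,1,1,0,0,1,0,0,0,0,1,1,0,0,0,1,0,0,0,0,0,0,0,0,2]
Step 3: insert mo at [2, 20, 33, 40] -> counters=[0,0,1,0,0,0,0,0,0,0,0,0,0,0,0,0,0,1,1,0,1,1,0,0,0,0,1,1,0,0,0,1,0,1,0,0,0,0,0,0,3]
Step 4: insert rfh at [15, 23, 31, 32] -> counters=[0,0,1,0,0,0,0,0,0,0,0,0,0,0,0,1,0,1,1,0,1,1,0,1,0,0,1,1,0,0,0,2,1,1,0,0,0,0,0,0,3]
Step 5: insert pm at [9, 17, 18, 30] -> counters=[0,0,1,0,0,0,0,0,0,1,0,0,0,0,0,1,0,2,2,0,1,1,0,1,0,0,1,1,0,0,1,2,1,1,0,0,0,0,0,0,3]
Step 6: insert ux at [17, 33, 35, 40] -> counters=[0,0,1,0,0,0,0,0,0,1,0,0,0,0,0,1,0,3,2,0,1,1,0,1,0,0,1,1,0,0,1,2,1,2,0,1,0,0,0,0,4]
Step 7: insert e at [4, 8, 23, 32] -> counters=[0,0,1,0,1,0,0,0,1,1,0,0,0,0,0,1,0,3,2,0,1,1,0,2,0,0,1,1,0,0,1,2,2,2,0,1,0,0,0,0,4]
Query gr: check counters[17]=3 counters[18]=2 counters[26]=1 counters[40]=4 -> maybe

Answer: maybe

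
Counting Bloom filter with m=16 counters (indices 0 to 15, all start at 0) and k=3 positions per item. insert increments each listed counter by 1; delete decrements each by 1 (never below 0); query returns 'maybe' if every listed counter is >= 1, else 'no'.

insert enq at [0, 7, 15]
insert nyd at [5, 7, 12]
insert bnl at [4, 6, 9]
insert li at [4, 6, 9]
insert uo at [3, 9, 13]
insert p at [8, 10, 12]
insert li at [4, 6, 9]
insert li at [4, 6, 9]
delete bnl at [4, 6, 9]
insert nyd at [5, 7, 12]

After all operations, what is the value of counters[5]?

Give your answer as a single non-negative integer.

Step 1: insert enq at [0, 7, 15] -> counters=[1,0,0,0,0,0,0,1,0,0,0,0,0,0,0,1]
Step 2: insert nyd at [5, 7, 12] -> counters=[1,0,0,0,0,1,0,2,0,0,0,0,1,0,0,1]
Step 3: insert bnl at [4, 6, 9] -> counters=[1,0,0,0,1,1,1,2,0,1,0,0,1,0,0,1]
Step 4: insert li at [4, 6, 9] -> counters=[1,0,0,0,2,1,2,2,0,2,0,0,1,0,0,1]
Step 5: insert uo at [3, 9, 13] -> counters=[1,0,0,1,2,1,2,2,0,3,0,0,1,1,0,1]
Step 6: insert p at [8, 10, 12] -> counters=[1,0,0,1,2,1,2,2,1,3,1,0,2,1,0,1]
Step 7: insert li at [4, 6, 9] -> counters=[1,0,0,1,3,1,3,2,1,4,1,0,2,1,0,1]
Step 8: insert li at [4, 6, 9] -> counters=[1,0,0,1,4,1,4,2,1,5,1,0,2,1,0,1]
Step 9: delete bnl at [4, 6, 9] -> counters=[1,0,0,1,3,1,3,2,1,4,1,0,2,1,0,1]
Step 10: insert nyd at [5, 7, 12] -> counters=[1,0,0,1,3,2,3,3,1,4,1,0,3,1,0,1]
Final counters=[1,0,0,1,3,2,3,3,1,4,1,0,3,1,0,1] -> counters[5]=2

Answer: 2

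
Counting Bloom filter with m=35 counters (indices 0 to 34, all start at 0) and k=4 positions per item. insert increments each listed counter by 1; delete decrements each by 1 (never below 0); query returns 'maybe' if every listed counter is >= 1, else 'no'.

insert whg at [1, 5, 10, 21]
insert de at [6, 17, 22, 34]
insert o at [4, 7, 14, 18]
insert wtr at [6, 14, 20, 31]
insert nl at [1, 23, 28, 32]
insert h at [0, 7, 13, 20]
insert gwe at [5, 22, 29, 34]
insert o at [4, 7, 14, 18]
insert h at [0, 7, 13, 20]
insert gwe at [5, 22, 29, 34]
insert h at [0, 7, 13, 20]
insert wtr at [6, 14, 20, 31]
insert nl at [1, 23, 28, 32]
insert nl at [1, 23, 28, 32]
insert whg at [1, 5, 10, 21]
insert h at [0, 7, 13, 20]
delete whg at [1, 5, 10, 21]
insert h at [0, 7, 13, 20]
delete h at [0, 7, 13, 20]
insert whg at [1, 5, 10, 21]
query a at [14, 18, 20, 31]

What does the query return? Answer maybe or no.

Step 1: insert whg at [1, 5, 10, 21] -> counters=[0,1,0,0,0,1,0,0,0,0,1,0,0,0,0,0,0,0,0,0,0,1,0,0,0,0,0,0,0,0,0,0,0,0,0]
Step 2: insert de at [6, 17, 22, 34] -> counters=[0,1,0,0,0,1,1,0,0,0,1,0,0,0,0,0,0,1,0,0,0,1,1,0,0,0,0,0,0,0,0,0,0,0,1]
Step 3: insert o at [4, 7, 14, 18] -> counters=[0,1,0,0,1,1,1,1,0,0,1,0,0,0,1,0,0,1,1,0,0,1,1,0,0,0,0,0,0,0,0,0,0,0,1]
Step 4: insert wtr at [6, 14, 20, 31] -> counters=[0,1,0,0,1,1,2,1,0,0,1,0,0,0,2,0,0,1,1,0,1,1,1,0,0,0,0,0,0,0,0,1,0,0,1]
Step 5: insert nl at [1, 23, 28, 32] -> counters=[0,2,0,0,1,1,2,1,0,0,1,0,0,0,2,0,0,1,1,0,1,1,1,1,0,0,0,0,1,0,0,1,1,0,1]
Step 6: insert h at [0, 7, 13, 20] -> counters=[1,2,0,0,1,1,2,2,0,0,1,0,0,1,2,0,0,1,1,0,2,1,1,1,0,0,0,0,1,0,0,1,1,0,1]
Step 7: insert gwe at [5, 22, 29, 34] -> counters=[1,2,0,0,1,2,2,2,0,0,1,0,0,1,2,0,0,1,1,0,2,1,2,1,0,0,0,0,1,1,0,1,1,0,2]
Step 8: insert o at [4, 7, 14, 18] -> counters=[1,2,0,0,2,2,2,3,0,0,1,0,0,1,3,0,0,1,2,0,2,1,2,1,0,0,0,0,1,1,0,1,1,0,2]
Step 9: insert h at [0, 7, 13, 20] -> counters=[2,2,0,0,2,2,2,4,0,0,1,0,0,2,3,0,0,1,2,0,3,1,2,1,0,0,0,0,1,1,0,1,1,0,2]
Step 10: insert gwe at [5, 22, 29, 34] -> counters=[2,2,0,0,2,3,2,4,0,0,1,0,0,2,3,0,0,1,2,0,3,1,3,1,0,0,0,0,1,2,0,1,1,0,3]
Step 11: insert h at [0, 7, 13, 20] -> counters=[3,2,0,0,2,3,2,5,0,0,1,0,0,3,3,0,0,1,2,0,4,1,3,1,0,0,0,0,1,2,0,1,1,0,3]
Step 12: insert wtr at [6, 14, 20, 31] -> counters=[3,2,0,0,2,3,3,5,0,0,1,0,0,3,4,0,0,1,2,0,5,1,3,1,0,0,0,0,1,2,0,2,1,0,3]
Step 13: insert nl at [1, 23, 28, 32] -> counters=[3,3,0,0,2,3,3,5,0,0,1,0,0,3,4,0,0,1,2,0,5,1,3,2,0,0,0,0,2,2,0,2,2,0,3]
Step 14: insert nl at [1, 23, 28, 32] -> counters=[3,4,0,0,2,3,3,5,0,0,1,0,0,3,4,0,0,1,2,0,5,1,3,3,0,0,0,0,3,2,0,2,3,0,3]
Step 15: insert whg at [1, 5, 10, 21] -> counters=[3,5,0,0,2,4,3,5,0,0,2,0,0,3,4,0,0,1,2,0,5,2,3,3,0,0,0,0,3,2,0,2,3,0,3]
Step 16: insert h at [0, 7, 13, 20] -> counters=[4,5,0,0,2,4,3,6,0,0,2,0,0,4,4,0,0,1,2,0,6,2,3,3,0,0,0,0,3,2,0,2,3,0,3]
Step 17: delete whg at [1, 5, 10, 21] -> counters=[4,4,0,0,2,3,3,6,0,0,1,0,0,4,4,0,0,1,2,0,6,1,3,3,0,0,0,0,3,2,0,2,3,0,3]
Step 18: insert h at [0, 7, 13, 20] -> counters=[5,4,0,0,2,3,3,7,0,0,1,0,0,5,4,0,0,1,2,0,7,1,3,3,0,0,0,0,3,2,0,2,3,0,3]
Step 19: delete h at [0, 7, 13, 20] -> counters=[4,4,0,0,2,3,3,6,0,0,1,0,0,4,4,0,0,1,2,0,6,1,3,3,0,0,0,0,3,2,0,2,3,0,3]
Step 20: insert whg at [1, 5, 10, 21] -> counters=[4,5,0,0,2,4,3,6,0,0,2,0,0,4,4,0,0,1,2,0,6,2,3,3,0,0,0,0,3,2,0,2,3,0,3]
Query a: check counters[14]=4 counters[18]=2 counters[20]=6 counters[31]=2 -> maybe

Answer: maybe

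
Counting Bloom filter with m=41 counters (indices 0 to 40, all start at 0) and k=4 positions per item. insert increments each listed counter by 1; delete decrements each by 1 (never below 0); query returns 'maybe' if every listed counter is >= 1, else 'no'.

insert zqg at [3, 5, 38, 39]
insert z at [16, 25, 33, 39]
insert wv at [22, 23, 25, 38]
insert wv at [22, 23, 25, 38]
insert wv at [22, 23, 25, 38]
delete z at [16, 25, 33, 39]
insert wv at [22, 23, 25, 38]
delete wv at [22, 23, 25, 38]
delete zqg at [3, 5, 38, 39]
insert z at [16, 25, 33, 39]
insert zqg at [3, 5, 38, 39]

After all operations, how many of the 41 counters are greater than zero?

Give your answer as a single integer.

Answer: 9

Derivation:
Step 1: insert zqg at [3, 5, 38, 39] -> counters=[0,0,0,1,0,1,0,0,0,0,0,0,0,0,0,0,0,0,0,0,0,0,0,0,0,0,0,0,0,0,0,0,0,0,0,0,0,0,1,1,0]
Step 2: insert z at [16, 25, 33, 39] -> counters=[0,0,0,1,0,1,0,0,0,0,0,0,0,0,0,0,1,0,0,0,0,0,0,0,0,1,0,0,0,0,0,0,0,1,0,0,0,0,1,2,0]
Step 3: insert wv at [22, 23, 25, 38] -> counters=[0,0,0,1,0,1,0,0,0,0,0,0,0,0,0,0,1,0,0,0,0,0,1,1,0,2,0,0,0,0,0,0,0,1,0,0,0,0,2,2,0]
Step 4: insert wv at [22, 23, 25, 38] -> counters=[0,0,0,1,0,1,0,0,0,0,0,0,0,0,0,0,1,0,0,0,0,0,2,2,0,3,0,0,0,0,0,0,0,1,0,0,0,0,3,2,0]
Step 5: insert wv at [22, 23, 25, 38] -> counters=[0,0,0,1,0,1,0,0,0,0,0,0,0,0,0,0,1,0,0,0,0,0,3,3,0,4,0,0,0,0,0,0,0,1,0,0,0,0,4,2,0]
Step 6: delete z at [16, 25, 33, 39] -> counters=[0,0,0,1,0,1,0,0,0,0,0,0,0,0,0,0,0,0,0,0,0,0,3,3,0,3,0,0,0,0,0,0,0,0,0,0,0,0,4,1,0]
Step 7: insert wv at [22, 23, 25, 38] -> counters=[0,0,0,1,0,1,0,0,0,0,0,0,0,0,0,0,0,0,0,0,0,0,4,4,0,4,0,0,0,0,0,0,0,0,0,0,0,0,5,1,0]
Step 8: delete wv at [22, 23, 25, 38] -> counters=[0,0,0,1,0,1,0,0,0,0,0,0,0,0,0,0,0,0,0,0,0,0,3,3,0,3,0,0,0,0,0,0,0,0,0,0,0,0,4,1,0]
Step 9: delete zqg at [3, 5, 38, 39] -> counters=[0,0,0,0,0,0,0,0,0,0,0,0,0,0,0,0,0,0,0,0,0,0,3,3,0,3,0,0,0,0,0,0,0,0,0,0,0,0,3,0,0]
Step 10: insert z at [16, 25, 33, 39] -> counters=[0,0,0,0,0,0,0,0,0,0,0,0,0,0,0,0,1,0,0,0,0,0,3,3,0,4,0,0,0,0,0,0,0,1,0,0,0,0,3,1,0]
Step 11: insert zqg at [3, 5, 38, 39] -> counters=[0,0,0,1,0,1,0,0,0,0,0,0,0,0,0,0,1,0,0,0,0,0,3,3,0,4,0,0,0,0,0,0,0,1,0,0,0,0,4,2,0]
Final counters=[0,0,0,1,0,1,0,0,0,0,0,0,0,0,0,0,1,0,0,0,0,0,3,3,0,4,0,0,0,0,0,0,0,1,0,0,0,0,4,2,0] -> 9 nonzero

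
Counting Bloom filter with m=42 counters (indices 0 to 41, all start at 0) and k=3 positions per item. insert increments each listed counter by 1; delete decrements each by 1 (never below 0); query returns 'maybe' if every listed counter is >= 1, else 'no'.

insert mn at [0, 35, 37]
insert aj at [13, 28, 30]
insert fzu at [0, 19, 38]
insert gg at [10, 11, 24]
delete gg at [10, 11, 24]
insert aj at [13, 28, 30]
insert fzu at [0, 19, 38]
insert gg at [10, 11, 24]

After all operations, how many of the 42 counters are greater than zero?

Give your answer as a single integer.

Step 1: insert mn at [0, 35, 37] -> counters=[1,0,0,0,0,0,0,0,0,0,0,0,0,0,0,0,0,0,0,0,0,0,0,0,0,0,0,0,0,0,0,0,0,0,0,1,0,1,0,0,0,0]
Step 2: insert aj at [13, 28, 30] -> counters=[1,0,0,0,0,0,0,0,0,0,0,0,0,1,0,0,0,0,0,0,0,0,0,0,0,0,0,0,1,0,1,0,0,0,0,1,0,1,0,0,0,0]
Step 3: insert fzu at [0, 19, 38] -> counters=[2,0,0,0,0,0,0,0,0,0,0,0,0,1,0,0,0,0,0,1,0,0,0,0,0,0,0,0,1,0,1,0,0,0,0,1,0,1,1,0,0,0]
Step 4: insert gg at [10, 11, 24] -> counters=[2,0,0,0,0,0,0,0,0,0,1,1,0,1,0,0,0,0,0,1,0,0,0,0,1,0,0,0,1,0,1,0,0,0,0,1,0,1,1,0,0,0]
Step 5: delete gg at [10, 11, 24] -> counters=[2,0,0,0,0,0,0,0,0,0,0,0,0,1,0,0,0,0,0,1,0,0,0,0,0,0,0,0,1,0,1,0,0,0,0,1,0,1,1,0,0,0]
Step 6: insert aj at [13, 28, 30] -> counters=[2,0,0,0,0,0,0,0,0,0,0,0,0,2,0,0,0,0,0,1,0,0,0,0,0,0,0,0,2,0,2,0,0,0,0,1,0,1,1,0,0,0]
Step 7: insert fzu at [0, 19, 38] -> counters=[3,0,0,0,0,0,0,0,0,0,0,0,0,2,0,0,0,0,0,2,0,0,0,0,0,0,0,0,2,0,2,0,0,0,0,1,0,1,2,0,0,0]
Step 8: insert gg at [10, 11, 24] -> counters=[3,0,0,0,0,0,0,0,0,0,1,1,0,2,0,0,0,0,0,2,0,0,0,0,1,0,0,0,2,0,2,0,0,0,0,1,0,1,2,0,0,0]
Final counters=[3,0,0,0,0,0,0,0,0,0,1,1,0,2,0,0,0,0,0,2,0,0,0,0,1,0,0,0,2,0,2,0,0,0,0,1,0,1,2,0,0,0] -> 11 nonzero

Answer: 11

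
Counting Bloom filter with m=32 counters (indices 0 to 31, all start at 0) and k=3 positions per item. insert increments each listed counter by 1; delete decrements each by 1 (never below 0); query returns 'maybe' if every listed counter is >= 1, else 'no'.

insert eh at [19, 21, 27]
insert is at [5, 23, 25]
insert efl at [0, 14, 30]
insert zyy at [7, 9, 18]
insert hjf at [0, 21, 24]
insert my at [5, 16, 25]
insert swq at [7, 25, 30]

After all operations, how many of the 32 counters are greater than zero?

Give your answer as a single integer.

Answer: 14

Derivation:
Step 1: insert eh at [19, 21, 27] -> counters=[0,0,0,0,0,0,0,0,0,0,0,0,0,0,0,0,0,0,0,1,0,1,0,0,0,0,0,1,0,0,0,0]
Step 2: insert is at [5, 23, 25] -> counters=[0,0,0,0,0,1,0,0,0,0,0,0,0,0,0,0,0,0,0,1,0,1,0,1,0,1,0,1,0,0,0,0]
Step 3: insert efl at [0, 14, 30] -> counters=[1,0,0,0,0,1,0,0,0,0,0,0,0,0,1,0,0,0,0,1,0,1,0,1,0,1,0,1,0,0,1,0]
Step 4: insert zyy at [7, 9, 18] -> counters=[1,0,0,0,0,1,0,1,0,1,0,0,0,0,1,0,0,0,1,1,0,1,0,1,0,1,0,1,0,0,1,0]
Step 5: insert hjf at [0, 21, 24] -> counters=[2,0,0,0,0,1,0,1,0,1,0,0,0,0,1,0,0,0,1,1,0,2,0,1,1,1,0,1,0,0,1,0]
Step 6: insert my at [5, 16, 25] -> counters=[2,0,0,0,0,2,0,1,0,1,0,0,0,0,1,0,1,0,1,1,0,2,0,1,1,2,0,1,0,0,1,0]
Step 7: insert swq at [7, 25, 30] -> counters=[2,0,0,0,0,2,0,2,0,1,0,0,0,0,1,0,1,0,1,1,0,2,0,1,1,3,0,1,0,0,2,0]
Final counters=[2,0,0,0,0,2,0,2,0,1,0,0,0,0,1,0,1,0,1,1,0,2,0,1,1,3,0,1,0,0,2,0] -> 14 nonzero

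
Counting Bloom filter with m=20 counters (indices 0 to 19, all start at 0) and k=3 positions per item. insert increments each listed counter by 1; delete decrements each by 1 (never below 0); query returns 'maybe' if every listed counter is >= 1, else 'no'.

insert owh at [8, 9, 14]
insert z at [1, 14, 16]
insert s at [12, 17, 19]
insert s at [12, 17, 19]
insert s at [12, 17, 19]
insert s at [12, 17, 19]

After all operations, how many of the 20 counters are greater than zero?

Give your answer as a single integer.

Answer: 8

Derivation:
Step 1: insert owh at [8, 9, 14] -> counters=[0,0,0,0,0,0,0,0,1,1,0,0,0,0,1,0,0,0,0,0]
Step 2: insert z at [1, 14, 16] -> counters=[0,1,0,0,0,0,0,0,1,1,0,0,0,0,2,0,1,0,0,0]
Step 3: insert s at [12, 17, 19] -> counters=[0,1,0,0,0,0,0,0,1,1,0,0,1,0,2,0,1,1,0,1]
Step 4: insert s at [12, 17, 19] -> counters=[0,1,0,0,0,0,0,0,1,1,0,0,2,0,2,0,1,2,0,2]
Step 5: insert s at [12, 17, 19] -> counters=[0,1,0,0,0,0,0,0,1,1,0,0,3,0,2,0,1,3,0,3]
Step 6: insert s at [12, 17, 19] -> counters=[0,1,0,0,0,0,0,0,1,1,0,0,4,0,2,0,1,4,0,4]
Final counters=[0,1,0,0,0,0,0,0,1,1,0,0,4,0,2,0,1,4,0,4] -> 8 nonzero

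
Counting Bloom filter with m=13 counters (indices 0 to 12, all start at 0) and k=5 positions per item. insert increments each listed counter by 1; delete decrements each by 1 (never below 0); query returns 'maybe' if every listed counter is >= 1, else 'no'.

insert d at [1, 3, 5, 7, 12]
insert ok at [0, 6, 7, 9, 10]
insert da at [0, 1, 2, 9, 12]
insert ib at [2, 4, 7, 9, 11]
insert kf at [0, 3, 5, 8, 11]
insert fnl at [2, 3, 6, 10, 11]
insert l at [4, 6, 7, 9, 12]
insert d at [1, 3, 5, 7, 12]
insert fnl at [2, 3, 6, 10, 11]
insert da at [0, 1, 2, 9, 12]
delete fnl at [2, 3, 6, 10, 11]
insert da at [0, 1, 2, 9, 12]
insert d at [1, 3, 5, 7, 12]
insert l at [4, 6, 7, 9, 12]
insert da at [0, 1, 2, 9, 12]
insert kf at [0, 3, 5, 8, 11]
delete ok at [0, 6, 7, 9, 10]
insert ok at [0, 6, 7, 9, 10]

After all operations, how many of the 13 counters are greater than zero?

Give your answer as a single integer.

Step 1: insert d at [1, 3, 5, 7, 12] -> counters=[0,1,0,1,0,1,0,1,0,0,0,0,1]
Step 2: insert ok at [0, 6, 7, 9, 10] -> counters=[1,1,0,1,0,1,1,2,0,1,1,0,1]
Step 3: insert da at [0, 1, 2, 9, 12] -> counters=[2,2,1,1,0,1,1,2,0,2,1,0,2]
Step 4: insert ib at [2, 4, 7, 9, 11] -> counters=[2,2,2,1,1,1,1,3,0,3,1,1,2]
Step 5: insert kf at [0, 3, 5, 8, 11] -> counters=[3,2,2,2,1,2,1,3,1,3,1,2,2]
Step 6: insert fnl at [2, 3, 6, 10, 11] -> counters=[3,2,3,3,1,2,2,3,1,3,2,3,2]
Step 7: insert l at [4, 6, 7, 9, 12] -> counters=[3,2,3,3,2,2,3,4,1,4,2,3,3]
Step 8: insert d at [1, 3, 5, 7, 12] -> counters=[3,3,3,4,2,3,3,5,1,4,2,3,4]
Step 9: insert fnl at [2, 3, 6, 10, 11] -> counters=[3,3,4,5,2,3,4,5,1,4,3,4,4]
Step 10: insert da at [0, 1, 2, 9, 12] -> counters=[4,4,5,5,2,3,4,5,1,5,3,4,5]
Step 11: delete fnl at [2, 3, 6, 10, 11] -> counters=[4,4,4,4,2,3,3,5,1,5,2,3,5]
Step 12: insert da at [0, 1, 2, 9, 12] -> counters=[5,5,5,4,2,3,3,5,1,6,2,3,6]
Step 13: insert d at [1, 3, 5, 7, 12] -> counters=[5,6,5,5,2,4,3,6,1,6,2,3,7]
Step 14: insert l at [4, 6, 7, 9, 12] -> counters=[5,6,5,5,3,4,4,7,1,7,2,3,8]
Step 15: insert da at [0, 1, 2, 9, 12] -> counters=[6,7,6,5,3,4,4,7,1,8,2,3,9]
Step 16: insert kf at [0, 3, 5, 8, 11] -> counters=[7,7,6,6,3,5,4,7,2,8,2,4,9]
Step 17: delete ok at [0, 6, 7, 9, 10] -> counters=[6,7,6,6,3,5,3,6,2,7,1,4,9]
Step 18: insert ok at [0, 6, 7, 9, 10] -> counters=[7,7,6,6,3,5,4,7,2,8,2,4,9]
Final counters=[7,7,6,6,3,5,4,7,2,8,2,4,9] -> 13 nonzero

Answer: 13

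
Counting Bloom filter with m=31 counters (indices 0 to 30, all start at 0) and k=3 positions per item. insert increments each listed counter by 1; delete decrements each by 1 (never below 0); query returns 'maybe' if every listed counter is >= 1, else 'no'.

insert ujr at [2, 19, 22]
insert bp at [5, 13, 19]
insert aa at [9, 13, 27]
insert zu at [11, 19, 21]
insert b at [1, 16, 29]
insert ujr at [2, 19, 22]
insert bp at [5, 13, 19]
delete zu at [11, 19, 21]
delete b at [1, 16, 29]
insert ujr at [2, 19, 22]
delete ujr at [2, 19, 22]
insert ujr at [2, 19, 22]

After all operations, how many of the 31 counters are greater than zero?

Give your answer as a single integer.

Answer: 7

Derivation:
Step 1: insert ujr at [2, 19, 22] -> counters=[0,0,1,0,0,0,0,0,0,0,0,0,0,0,0,0,0,0,0,1,0,0,1,0,0,0,0,0,0,0,0]
Step 2: insert bp at [5, 13, 19] -> counters=[0,0,1,0,0,1,0,0,0,0,0,0,0,1,0,0,0,0,0,2,0,0,1,0,0,0,0,0,0,0,0]
Step 3: insert aa at [9, 13, 27] -> counters=[0,0,1,0,0,1,0,0,0,1,0,0,0,2,0,0,0,0,0,2,0,0,1,0,0,0,0,1,0,0,0]
Step 4: insert zu at [11, 19, 21] -> counters=[0,0,1,0,0,1,0,0,0,1,0,1,0,2,0,0,0,0,0,3,0,1,1,0,0,0,0,1,0,0,0]
Step 5: insert b at [1, 16, 29] -> counters=[0,1,1,0,0,1,0,0,0,1,0,1,0,2,0,0,1,0,0,3,0,1,1,0,0,0,0,1,0,1,0]
Step 6: insert ujr at [2, 19, 22] -> counters=[0,1,2,0,0,1,0,0,0,1,0,1,0,2,0,0,1,0,0,4,0,1,2,0,0,0,0,1,0,1,0]
Step 7: insert bp at [5, 13, 19] -> counters=[0,1,2,0,0,2,0,0,0,1,0,1,0,3,0,0,1,0,0,5,0,1,2,0,0,0,0,1,0,1,0]
Step 8: delete zu at [11, 19, 21] -> counters=[0,1,2,0,0,2,0,0,0,1,0,0,0,3,0,0,1,0,0,4,0,0,2,0,0,0,0,1,0,1,0]
Step 9: delete b at [1, 16, 29] -> counters=[0,0,2,0,0,2,0,0,0,1,0,0,0,3,0,0,0,0,0,4,0,0,2,0,0,0,0,1,0,0,0]
Step 10: insert ujr at [2, 19, 22] -> counters=[0,0,3,0,0,2,0,0,0,1,0,0,0,3,0,0,0,0,0,5,0,0,3,0,0,0,0,1,0,0,0]
Step 11: delete ujr at [2, 19, 22] -> counters=[0,0,2,0,0,2,0,0,0,1,0,0,0,3,0,0,0,0,0,4,0,0,2,0,0,0,0,1,0,0,0]
Step 12: insert ujr at [2, 19, 22] -> counters=[0,0,3,0,0,2,0,0,0,1,0,0,0,3,0,0,0,0,0,5,0,0,3,0,0,0,0,1,0,0,0]
Final counters=[0,0,3,0,0,2,0,0,0,1,0,0,0,3,0,0,0,0,0,5,0,0,3,0,0,0,0,1,0,0,0] -> 7 nonzero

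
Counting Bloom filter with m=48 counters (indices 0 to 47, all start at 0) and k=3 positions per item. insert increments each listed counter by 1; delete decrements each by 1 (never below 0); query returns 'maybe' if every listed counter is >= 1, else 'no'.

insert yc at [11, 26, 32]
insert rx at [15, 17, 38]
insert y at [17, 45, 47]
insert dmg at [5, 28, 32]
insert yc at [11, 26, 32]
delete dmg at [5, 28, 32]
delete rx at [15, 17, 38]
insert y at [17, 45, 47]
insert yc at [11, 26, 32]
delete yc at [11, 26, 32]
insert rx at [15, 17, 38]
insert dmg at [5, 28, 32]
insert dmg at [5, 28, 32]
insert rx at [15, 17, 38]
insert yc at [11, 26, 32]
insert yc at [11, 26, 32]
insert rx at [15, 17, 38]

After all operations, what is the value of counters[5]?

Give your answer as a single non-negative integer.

Answer: 2

Derivation:
Step 1: insert yc at [11, 26, 32] -> counters=[0,0,0,0,0,0,0,0,0,0,0,1,0,0,0,0,0,0,0,0,0,0,0,0,0,0,1,0,0,0,0,0,1,0,0,0,0,0,0,0,0,0,0,0,0,0,0,0]
Step 2: insert rx at [15, 17, 38] -> counters=[0,0,0,0,0,0,0,0,0,0,0,1,0,0,0,1,0,1,0,0,0,0,0,0,0,0,1,0,0,0,0,0,1,0,0,0,0,0,1,0,0,0,0,0,0,0,0,0]
Step 3: insert y at [17, 45, 47] -> counters=[0,0,0,0,0,0,0,0,0,0,0,1,0,0,0,1,0,2,0,0,0,0,0,0,0,0,1,0,0,0,0,0,1,0,0,0,0,0,1,0,0,0,0,0,0,1,0,1]
Step 4: insert dmg at [5, 28, 32] -> counters=[0,0,0,0,0,1,0,0,0,0,0,1,0,0,0,1,0,2,0,0,0,0,0,0,0,0,1,0,1,0,0,0,2,0,0,0,0,0,1,0,0,0,0,0,0,1,0,1]
Step 5: insert yc at [11, 26, 32] -> counters=[0,0,0,0,0,1,0,0,0,0,0,2,0,0,0,1,0,2,0,0,0,0,0,0,0,0,2,0,1,0,0,0,3,0,0,0,0,0,1,0,0,0,0,0,0,1,0,1]
Step 6: delete dmg at [5, 28, 32] -> counters=[0,0,0,0,0,0,0,0,0,0,0,2,0,0,0,1,0,2,0,0,0,0,0,0,0,0,2,0,0,0,0,0,2,0,0,0,0,0,1,0,0,0,0,0,0,1,0,1]
Step 7: delete rx at [15, 17, 38] -> counters=[0,0,0,0,0,0,0,0,0,0,0,2,0,0,0,0,0,1,0,0,0,0,0,0,0,0,2,0,0,0,0,0,2,0,0,0,0,0,0,0,0,0,0,0,0,1,0,1]
Step 8: insert y at [17, 45, 47] -> counters=[0,0,0,0,0,0,0,0,0,0,0,2,0,0,0,0,0,2,0,0,0,0,0,0,0,0,2,0,0,0,0,0,2,0,0,0,0,0,0,0,0,0,0,0,0,2,0,2]
Step 9: insert yc at [11, 26, 32] -> counters=[0,0,0,0,0,0,0,0,0,0,0,3,0,0,0,0,0,2,0,0,0,0,0,0,0,0,3,0,0,0,0,0,3,0,0,0,0,0,0,0,0,0,0,0,0,2,0,2]
Step 10: delete yc at [11, 26, 32] -> counters=[0,0,0,0,0,0,0,0,0,0,0,2,0,0,0,0,0,2,0,0,0,0,0,0,0,0,2,0,0,0,0,0,2,0,0,0,0,0,0,0,0,0,0,0,0,2,0,2]
Step 11: insert rx at [15, 17, 38] -> counters=[0,0,0,0,0,0,0,0,0,0,0,2,0,0,0,1,0,3,0,0,0,0,0,0,0,0,2,0,0,0,0,0,2,0,0,0,0,0,1,0,0,0,0,0,0,2,0,2]
Step 12: insert dmg at [5, 28, 32] -> counters=[0,0,0,0,0,1,0,0,0,0,0,2,0,0,0,1,0,3,0,0,0,0,0,0,0,0,2,0,1,0,0,0,3,0,0,0,0,0,1,0,0,0,0,0,0,2,0,2]
Step 13: insert dmg at [5, 28, 32] -> counters=[0,0,0,0,0,2,0,0,0,0,0,2,0,0,0,1,0,3,0,0,0,0,0,0,0,0,2,0,2,0,0,0,4,0,0,0,0,0,1,0,0,0,0,0,0,2,0,2]
Step 14: insert rx at [15, 17, 38] -> counters=[0,0,0,0,0,2,0,0,0,0,0,2,0,0,0,2,0,4,0,0,0,0,0,0,0,0,2,0,2,0,0,0,4,0,0,0,0,0,2,0,0,0,0,0,0,2,0,2]
Step 15: insert yc at [11, 26, 32] -> counters=[0,0,0,0,0,2,0,0,0,0,0,3,0,0,0,2,0,4,0,0,0,0,0,0,0,0,3,0,2,0,0,0,5,0,0,0,0,0,2,0,0,0,0,0,0,2,0,2]
Step 16: insert yc at [11, 26, 32] -> counters=[0,0,0,0,0,2,0,0,0,0,0,4,0,0,0,2,0,4,0,0,0,0,0,0,0,0,4,0,2,0,0,0,6,0,0,0,0,0,2,0,0,0,0,0,0,2,0,2]
Step 17: insert rx at [15, 17, 38] -> counters=[0,0,0,0,0,2,0,0,0,0,0,4,0,0,0,3,0,5,0,0,0,0,0,0,0,0,4,0,2,0,0,0,6,0,0,0,0,0,3,0,0,0,0,0,0,2,0,2]
Final counters=[0,0,0,0,0,2,0,0,0,0,0,4,0,0,0,3,0,5,0,0,0,0,0,0,0,0,4,0,2,0,0,0,6,0,0,0,0,0,3,0,0,0,0,0,0,2,0,2] -> counters[5]=2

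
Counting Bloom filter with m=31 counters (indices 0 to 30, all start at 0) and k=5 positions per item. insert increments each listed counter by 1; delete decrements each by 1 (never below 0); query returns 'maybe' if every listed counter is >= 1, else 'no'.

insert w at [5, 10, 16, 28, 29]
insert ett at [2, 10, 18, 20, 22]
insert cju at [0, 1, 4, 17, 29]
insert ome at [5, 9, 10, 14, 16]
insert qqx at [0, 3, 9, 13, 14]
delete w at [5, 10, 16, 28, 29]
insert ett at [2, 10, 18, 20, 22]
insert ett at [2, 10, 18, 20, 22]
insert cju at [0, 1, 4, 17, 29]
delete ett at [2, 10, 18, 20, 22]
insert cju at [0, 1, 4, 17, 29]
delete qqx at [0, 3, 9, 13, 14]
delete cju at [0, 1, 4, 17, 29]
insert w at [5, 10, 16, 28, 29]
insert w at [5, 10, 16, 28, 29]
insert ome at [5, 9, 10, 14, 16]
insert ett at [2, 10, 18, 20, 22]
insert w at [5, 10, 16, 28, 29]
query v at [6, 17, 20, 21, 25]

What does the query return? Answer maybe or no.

Step 1: insert w at [5, 10, 16, 28, 29] -> counters=[0,0,0,0,0,1,0,0,0,0,1,0,0,0,0,0,1,0,0,0,0,0,0,0,0,0,0,0,1,1,0]
Step 2: insert ett at [2, 10, 18, 20, 22] -> counters=[0,0,1,0,0,1,0,0,0,0,2,0,0,0,0,0,1,0,1,0,1,0,1,0,0,0,0,0,1,1,0]
Step 3: insert cju at [0, 1, 4, 17, 29] -> counters=[1,1,1,0,1,1,0,0,0,0,2,0,0,0,0,0,1,1,1,0,1,0,1,0,0,0,0,0,1,2,0]
Step 4: insert ome at [5, 9, 10, 14, 16] -> counters=[1,1,1,0,1,2,0,0,0,1,3,0,0,0,1,0,2,1,1,0,1,0,1,0,0,0,0,0,1,2,0]
Step 5: insert qqx at [0, 3, 9, 13, 14] -> counters=[2,1,1,1,1,2,0,0,0,2,3,0,0,1,2,0,2,1,1,0,1,0,1,0,0,0,0,0,1,2,0]
Step 6: delete w at [5, 10, 16, 28, 29] -> counters=[2,1,1,1,1,1,0,0,0,2,2,0,0,1,2,0,1,1,1,0,1,0,1,0,0,0,0,0,0,1,0]
Step 7: insert ett at [2, 10, 18, 20, 22] -> counters=[2,1,2,1,1,1,0,0,0,2,3,0,0,1,2,0,1,1,2,0,2,0,2,0,0,0,0,0,0,1,0]
Step 8: insert ett at [2, 10, 18, 20, 22] -> counters=[2,1,3,1,1,1,0,0,0,2,4,0,0,1,2,0,1,1,3,0,3,0,3,0,0,0,0,0,0,1,0]
Step 9: insert cju at [0, 1, 4, 17, 29] -> counters=[3,2,3,1,2,1,0,0,0,2,4,0,0,1,2,0,1,2,3,0,3,0,3,0,0,0,0,0,0,2,0]
Step 10: delete ett at [2, 10, 18, 20, 22] -> counters=[3,2,2,1,2,1,0,0,0,2,3,0,0,1,2,0,1,2,2,0,2,0,2,0,0,0,0,0,0,2,0]
Step 11: insert cju at [0, 1, 4, 17, 29] -> counters=[4,3,2,1,3,1,0,0,0,2,3,0,0,1,2,0,1,3,2,0,2,0,2,0,0,0,0,0,0,3,0]
Step 12: delete qqx at [0, 3, 9, 13, 14] -> counters=[3,3,2,0,3,1,0,0,0,1,3,0,0,0,1,0,1,3,2,0,2,0,2,0,0,0,0,0,0,3,0]
Step 13: delete cju at [0, 1, 4, 17, 29] -> counters=[2,2,2,0,2,1,0,0,0,1,3,0,0,0,1,0,1,2,2,0,2,0,2,0,0,0,0,0,0,2,0]
Step 14: insert w at [5, 10, 16, 28, 29] -> counters=[2,2,2,0,2,2,0,0,0,1,4,0,0,0,1,0,2,2,2,0,2,0,2,0,0,0,0,0,1,3,0]
Step 15: insert w at [5, 10, 16, 28, 29] -> counters=[2,2,2,0,2,3,0,0,0,1,5,0,0,0,1,0,3,2,2,0,2,0,2,0,0,0,0,0,2,4,0]
Step 16: insert ome at [5, 9, 10, 14, 16] -> counters=[2,2,2,0,2,4,0,0,0,2,6,0,0,0,2,0,4,2,2,0,2,0,2,0,0,0,0,0,2,4,0]
Step 17: insert ett at [2, 10, 18, 20, 22] -> counters=[2,2,3,0,2,4,0,0,0,2,7,0,0,0,2,0,4,2,3,0,3,0,3,0,0,0,0,0,2,4,0]
Step 18: insert w at [5, 10, 16, 28, 29] -> counters=[2,2,3,0,2,5,0,0,0,2,8,0,0,0,2,0,5,2,3,0,3,0,3,0,0,0,0,0,3,5,0]
Query v: check counters[6]=0 counters[17]=2 counters[20]=3 counters[21]=0 counters[25]=0 -> no

Answer: no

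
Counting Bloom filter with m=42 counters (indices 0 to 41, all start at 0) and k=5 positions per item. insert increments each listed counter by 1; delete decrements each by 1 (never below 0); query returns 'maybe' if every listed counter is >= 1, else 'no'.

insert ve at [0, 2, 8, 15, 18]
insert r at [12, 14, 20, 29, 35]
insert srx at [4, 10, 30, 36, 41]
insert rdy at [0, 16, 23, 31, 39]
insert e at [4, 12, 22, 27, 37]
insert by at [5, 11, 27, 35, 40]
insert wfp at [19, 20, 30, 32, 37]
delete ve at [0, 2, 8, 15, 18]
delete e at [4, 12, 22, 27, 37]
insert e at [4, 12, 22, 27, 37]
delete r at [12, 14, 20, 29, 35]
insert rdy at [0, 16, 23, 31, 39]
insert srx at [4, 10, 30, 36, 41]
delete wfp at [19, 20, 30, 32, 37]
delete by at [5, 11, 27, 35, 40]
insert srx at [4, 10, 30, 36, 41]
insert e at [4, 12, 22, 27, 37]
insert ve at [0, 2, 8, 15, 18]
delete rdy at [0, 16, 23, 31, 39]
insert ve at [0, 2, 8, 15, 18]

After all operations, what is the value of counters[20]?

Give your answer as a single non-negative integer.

Step 1: insert ve at [0, 2, 8, 15, 18] -> counters=[1,0,1,0,0,0,0,0,1,0,0,0,0,0,0,1,0,0,1,0,0,0,0,0,0,0,0,0,0,0,0,0,0,0,0,0,0,0,0,0,0,0]
Step 2: insert r at [12, 14, 20, 29, 35] -> counters=[1,0,1,0,0,0,0,0,1,0,0,0,1,0,1,1,0,0,1,0,1,0,0,0,0,0,0,0,0,1,0,0,0,0,0,1,0,0,0,0,0,0]
Step 3: insert srx at [4, 10, 30, 36, 41] -> counters=[1,0,1,0,1,0,0,0,1,0,1,0,1,0,1,1,0,0,1,0,1,0,0,0,0,0,0,0,0,1,1,0,0,0,0,1,1,0,0,0,0,1]
Step 4: insert rdy at [0, 16, 23, 31, 39] -> counters=[2,0,1,0,1,0,0,0,1,0,1,0,1,0,1,1,1,0,1,0,1,0,0,1,0,0,0,0,0,1,1,1,0,0,0,1,1,0,0,1,0,1]
Step 5: insert e at [4, 12, 22, 27, 37] -> counters=[2,0,1,0,2,0,0,0,1,0,1,0,2,0,1,1,1,0,1,0,1,0,1,1,0,0,0,1,0,1,1,1,0,0,0,1,1,1,0,1,0,1]
Step 6: insert by at [5, 11, 27, 35, 40] -> counters=[2,0,1,0,2,1,0,0,1,0,1,1,2,0,1,1,1,0,1,0,1,0,1,1,0,0,0,2,0,1,1,1,0,0,0,2,1,1,0,1,1,1]
Step 7: insert wfp at [19, 20, 30, 32, 37] -> counters=[2,0,1,0,2,1,0,0,1,0,1,1,2,0,1,1,1,0,1,1,2,0,1,1,0,0,0,2,0,1,2,1,1,0,0,2,1,2,0,1,1,1]
Step 8: delete ve at [0, 2, 8, 15, 18] -> counters=[1,0,0,0,2,1,0,0,0,0,1,1,2,0,1,0,1,0,0,1,2,0,1,1,0,0,0,2,0,1,2,1,1,0,0,2,1,2,0,1,1,1]
Step 9: delete e at [4, 12, 22, 27, 37] -> counters=[1,0,0,0,1,1,0,0,0,0,1,1,1,0,1,0,1,0,0,1,2,0,0,1,0,0,0,1,0,1,2,1,1,0,0,2,1,1,0,1,1,1]
Step 10: insert e at [4, 12, 22, 27, 37] -> counters=[1,0,0,0,2,1,0,0,0,0,1,1,2,0,1,0,1,0,0,1,2,0,1,1,0,0,0,2,0,1,2,1,1,0,0,2,1,2,0,1,1,1]
Step 11: delete r at [12, 14, 20, 29, 35] -> counters=[1,0,0,0,2,1,0,0,0,0,1,1,1,0,0,0,1,0,0,1,1,0,1,1,0,0,0,2,0,0,2,1,1,0,0,1,1,2,0,1,1,1]
Step 12: insert rdy at [0, 16, 23, 31, 39] -> counters=[2,0,0,0,2,1,0,0,0,0,1,1,1,0,0,0,2,0,0,1,1,0,1,2,0,0,0,2,0,0,2,2,1,0,0,1,1,2,0,2,1,1]
Step 13: insert srx at [4, 10, 30, 36, 41] -> counters=[2,0,0,0,3,1,0,0,0,0,2,1,1,0,0,0,2,0,0,1,1,0,1,2,0,0,0,2,0,0,3,2,1,0,0,1,2,2,0,2,1,2]
Step 14: delete wfp at [19, 20, 30, 32, 37] -> counters=[2,0,0,0,3,1,0,0,0,0,2,1,1,0,0,0,2,0,0,0,0,0,1,2,0,0,0,2,0,0,2,2,0,0,0,1,2,1,0,2,1,2]
Step 15: delete by at [5, 11, 27, 35, 40] -> counters=[2,0,0,0,3,0,0,0,0,0,2,0,1,0,0,0,2,0,0,0,0,0,1,2,0,0,0,1,0,0,2,2,0,0,0,0,2,1,0,2,0,2]
Step 16: insert srx at [4, 10, 30, 36, 41] -> counters=[2,0,0,0,4,0,0,0,0,0,3,0,1,0,0,0,2,0,0,0,0,0,1,2,0,0,0,1,0,0,3,2,0,0,0,0,3,1,0,2,0,3]
Step 17: insert e at [4, 12, 22, 27, 37] -> counters=[2,0,0,0,5,0,0,0,0,0,3,0,2,0,0,0,2,0,0,0,0,0,2,2,0,0,0,2,0,0,3,2,0,0,0,0,3,2,0,2,0,3]
Step 18: insert ve at [0, 2, 8, 15, 18] -> counters=[3,0,1,0,5,0,0,0,1,0,3,0,2,0,0,1,2,0,1,0,0,0,2,2,0,0,0,2,0,0,3,2,0,0,0,0,3,2,0,2,0,3]
Step 19: delete rdy at [0, 16, 23, 31, 39] -> counters=[2,0,1,0,5,0,0,0,1,0,3,0,2,0,0,1,1,0,1,0,0,0,2,1,0,0,0,2,0,0,3,1,0,0,0,0,3,2,0,1,0,3]
Step 20: insert ve at [0, 2, 8, 15, 18] -> counters=[3,0,2,0,5,0,0,0,2,0,3,0,2,0,0,2,1,0,2,0,0,0,2,1,0,0,0,2,0,0,3,1,0,0,0,0,3,2,0,1,0,3]
Final counters=[3,0,2,0,5,0,0,0,2,0,3,0,2,0,0,2,1,0,2,0,0,0,2,1,0,0,0,2,0,0,3,1,0,0,0,0,3,2,0,1,0,3] -> counters[20]=0

Answer: 0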